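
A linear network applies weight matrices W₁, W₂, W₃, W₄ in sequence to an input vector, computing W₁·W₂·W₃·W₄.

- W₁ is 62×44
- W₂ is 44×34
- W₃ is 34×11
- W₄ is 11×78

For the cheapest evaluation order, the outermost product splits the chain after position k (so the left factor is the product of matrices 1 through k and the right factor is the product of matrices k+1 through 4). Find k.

3

Adjacent pairs: W₁W₂ = 62·44·34 = 92752; W₂W₃ = 44·34·11 = 16456; W₃W₄ = 34·11·78 = 29172.
Length 3: W₁..W₃: k=1: 0+16456+62·44·11=46464; k=2: 92752+0+62·34·11=115940 → min 46464 | W₂..W₄: k=2: 0+29172+44·34·78=145860; k=3: 16456+0+44·11·78=54208 → min 54208.
Top-level splits: k=1: (W₁..W₁)·(W₂..W₄) → 0+54208+62·44·78 = 266992; k=2: (W₁..W₂)·(W₃..W₄) → 92752+29172+62·34·78 = 286348; k=3: (W₁..W₃)·(W₄..W₄) → 46464+0+62·11·78 = 99660.
Best split is after W₃, i.e. k = 3.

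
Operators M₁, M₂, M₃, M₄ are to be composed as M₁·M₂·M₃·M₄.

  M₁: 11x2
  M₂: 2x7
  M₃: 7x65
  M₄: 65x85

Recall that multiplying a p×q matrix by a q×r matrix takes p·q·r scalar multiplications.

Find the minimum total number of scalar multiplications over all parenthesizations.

13830

Adjacent pairs: M₁M₂ = 11·2·7 = 154; M₂M₃ = 2·7·65 = 910; M₃M₄ = 7·65·85 = 38675.
Length 3: M₁..M₃: k=1: 0+910+11·2·65=2340; k=2: 154+0+11·7·65=5159 → min 2340 | M₂..M₄: k=2: 0+38675+2·7·85=39865; k=3: 910+0+2·65·85=11960 → min 11960.
Length 4: M₁..M₄: k=1: 0+11960+11·2·85=13830; k=2: 154+38675+11·7·85=45374; k=3: 2340+0+11·65·85=63115 → min 13830.
Optimal order: (M₁·((M₂·M₃)·M₄)) with cost 13830.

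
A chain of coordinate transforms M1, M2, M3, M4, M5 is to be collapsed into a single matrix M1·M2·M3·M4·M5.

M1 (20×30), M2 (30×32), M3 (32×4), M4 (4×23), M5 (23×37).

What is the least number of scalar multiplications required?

Adjacent pairs: M1M2 = 20·30·32 = 19200; M2M3 = 30·32·4 = 3840; M3M4 = 32·4·23 = 2944; M4M5 = 4·23·37 = 3404.
Length 3: M1..M3: k=1: 0+3840+20·30·4=6240; k=2: 19200+0+20·32·4=21760 → min 6240 | M2..M4: k=2: 0+2944+30·32·23=25024; k=3: 3840+0+30·4·23=6600 → min 6600 | M3..M5: k=3: 0+3404+32·4·37=8140; k=4: 2944+0+32·23·37=30176 → min 8140.
Length 4: M1..M4: k=1: 0+6600+20·30·23=20400; k=2: 19200+2944+20·32·23=36864; k=3: 6240+0+20·4·23=8080 → min 8080 | M2..M5: k=2: 0+8140+30·32·37=43660; k=3: 3840+3404+30·4·37=11684; k=4: 6600+0+30·23·37=32130 → min 11684.
Length 5: M1..M5: k=1: 0+11684+20·30·37=33884; k=2: 19200+8140+20·32·37=51020; k=3: 6240+3404+20·4·37=12604; k=4: 8080+0+20·23·37=25100 → min 12604.
Optimal order: ((M1·(M2·M3))·(M4·M5)) with cost 12604.

12604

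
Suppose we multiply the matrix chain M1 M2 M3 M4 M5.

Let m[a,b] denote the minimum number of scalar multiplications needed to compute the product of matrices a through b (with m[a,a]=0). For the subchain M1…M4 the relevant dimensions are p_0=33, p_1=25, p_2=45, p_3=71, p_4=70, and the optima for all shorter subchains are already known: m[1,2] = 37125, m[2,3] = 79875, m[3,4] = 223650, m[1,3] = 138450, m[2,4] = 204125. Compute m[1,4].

m[1,4] = min over k∈[1,3] of m[1,k]+m[k+1,4]+p_{0}·p_k·p_{4}.
k=1: 0 + 204125 + 33·25·70 = 261875; k=2: 37125 + 223650 + 33·45·70 = 364725; k=3: 138450 + 0 + 33·71·70 = 302460.
Minimum: 261875 at k=1.

261875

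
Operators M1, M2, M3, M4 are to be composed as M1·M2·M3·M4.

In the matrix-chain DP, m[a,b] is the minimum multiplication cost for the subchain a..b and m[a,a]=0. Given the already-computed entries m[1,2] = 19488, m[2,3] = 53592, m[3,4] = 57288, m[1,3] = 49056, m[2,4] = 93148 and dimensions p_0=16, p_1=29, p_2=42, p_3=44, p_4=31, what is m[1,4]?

m[1,4] = min over k∈[1,3] of m[1,k]+m[k+1,4]+p_{0}·p_k·p_{4}.
k=1: 0 + 93148 + 16·29·31 = 107532; k=2: 19488 + 57288 + 16·42·31 = 97608; k=3: 49056 + 0 + 16·44·31 = 70880.
Minimum: 70880 at k=3.

70880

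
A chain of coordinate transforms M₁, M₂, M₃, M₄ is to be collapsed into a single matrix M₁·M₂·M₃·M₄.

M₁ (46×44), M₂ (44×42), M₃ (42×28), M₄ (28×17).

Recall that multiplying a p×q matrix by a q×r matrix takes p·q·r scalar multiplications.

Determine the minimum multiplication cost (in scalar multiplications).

Adjacent pairs: M₁M₂ = 46·44·42 = 85008; M₂M₃ = 44·42·28 = 51744; M₃M₄ = 42·28·17 = 19992.
Length 3: M₁..M₃: k=1: 0+51744+46·44·28=108416; k=2: 85008+0+46·42·28=139104 → min 108416 | M₂..M₄: k=2: 0+19992+44·42·17=51408; k=3: 51744+0+44·28·17=72688 → min 51408.
Length 4: M₁..M₄: k=1: 0+51408+46·44·17=85816; k=2: 85008+19992+46·42·17=137844; k=3: 108416+0+46·28·17=130312 → min 85816.
Optimal order: (M₁·(M₂·(M₃·M₄))) with cost 85816.

85816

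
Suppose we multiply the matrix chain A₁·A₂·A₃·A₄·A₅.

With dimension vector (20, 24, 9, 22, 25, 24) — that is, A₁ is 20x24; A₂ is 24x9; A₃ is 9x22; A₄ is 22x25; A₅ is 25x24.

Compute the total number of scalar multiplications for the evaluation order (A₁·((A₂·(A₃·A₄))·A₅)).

(A₃·A₄): 9×22 by 22×25 → 9×25, cost 9·22·25 = 4950
(A₂·(A₃·A₄)): 24×9 by 9×25 → 24×25, cost 24·9·25 = 5400; cumulative 10350
((A₂·(A₃·A₄))·A₅): 24×25 by 25×24 → 24×24, cost 24·25·24 = 14400; cumulative 24750
(A₁·((A₂·(A₃·A₄))·A₅)): 20×24 by 24×24 → 20×24, cost 20·24·24 = 11520; cumulative 36270
Total: 36270 scalar multiplications.

36270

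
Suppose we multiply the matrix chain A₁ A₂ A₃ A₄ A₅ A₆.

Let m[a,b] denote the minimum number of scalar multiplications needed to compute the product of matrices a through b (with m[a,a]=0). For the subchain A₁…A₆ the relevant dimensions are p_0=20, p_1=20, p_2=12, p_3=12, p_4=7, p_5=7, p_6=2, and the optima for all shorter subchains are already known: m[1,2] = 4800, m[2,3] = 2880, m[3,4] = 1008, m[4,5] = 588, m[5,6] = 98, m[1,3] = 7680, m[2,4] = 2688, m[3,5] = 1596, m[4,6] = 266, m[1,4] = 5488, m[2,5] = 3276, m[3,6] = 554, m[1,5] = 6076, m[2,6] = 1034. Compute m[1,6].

1834

m[1,6] = min over k∈[1,5] of m[1,k]+m[k+1,6]+p_{0}·p_k·p_{6}.
k=1: 0 + 1034 + 20·20·2 = 1834; k=2: 4800 + 554 + 20·12·2 = 5834; k=3: 7680 + 266 + 20·12·2 = 8426; k=4: 5488 + 98 + 20·7·2 = 5866; k=5: 6076 + 0 + 20·7·2 = 6356.
Minimum: 1834 at k=1.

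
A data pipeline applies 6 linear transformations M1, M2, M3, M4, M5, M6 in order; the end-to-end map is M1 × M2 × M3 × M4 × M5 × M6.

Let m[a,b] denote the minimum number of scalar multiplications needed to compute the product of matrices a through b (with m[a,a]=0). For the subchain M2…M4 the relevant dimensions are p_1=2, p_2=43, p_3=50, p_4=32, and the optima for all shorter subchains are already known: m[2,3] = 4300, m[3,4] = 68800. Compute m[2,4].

7500

m[2,4] = min over k∈[2,3] of m[2,k]+m[k+1,4]+p_{1}·p_k·p_{4}.
k=2: 0 + 68800 + 2·43·32 = 71552; k=3: 4300 + 0 + 2·50·32 = 7500.
Minimum: 7500 at k=3.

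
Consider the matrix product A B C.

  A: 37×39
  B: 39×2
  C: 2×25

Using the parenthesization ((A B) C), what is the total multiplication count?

4736

(A B): 37×39 by 39×2 → 37×2, cost 37·39·2 = 2886
((A B) C): 37×2 by 2×25 → 37×25, cost 37·2·25 = 1850; cumulative 4736
Total: 4736 scalar multiplications.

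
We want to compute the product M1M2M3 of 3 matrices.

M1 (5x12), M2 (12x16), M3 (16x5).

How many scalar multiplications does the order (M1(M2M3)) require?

1260

(M2M3): 12×16 by 16×5 → 12×5, cost 12·16·5 = 960
(M1(M2M3)): 5×12 by 12×5 → 5×5, cost 5·12·5 = 300; cumulative 1260
Total: 1260 scalar multiplications.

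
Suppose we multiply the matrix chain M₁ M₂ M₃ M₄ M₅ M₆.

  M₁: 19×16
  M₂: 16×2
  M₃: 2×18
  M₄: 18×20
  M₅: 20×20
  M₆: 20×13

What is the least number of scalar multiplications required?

Adjacent pairs: M₁M₂ = 19·16·2 = 608; M₂M₃ = 16·2·18 = 576; M₃M₄ = 2·18·20 = 720; M₄M₅ = 18·20·20 = 7200; M₅M₆ = 20·20·13 = 5200.
Length 3: M₁..M₃: k=1: 0+576+19·16·18=6048; k=2: 608+0+19·2·18=1292 → min 1292 | M₂..M₄: k=2: 0+720+16·2·20=1360; k=3: 576+0+16·18·20=6336 → min 1360 | M₃..M₅: k=3: 0+7200+2·18·20=7920; k=4: 720+0+2·20·20=1520 → min 1520 | M₄..M₆: k=4: 0+5200+18·20·13=9880; k=5: 7200+0+18·20·13=11880 → min 9880.
Length 4: M₁..M₄: k=1: 0+1360+19·16·20=7440; k=2: 608+720+19·2·20=2088; k=3: 1292+0+19·18·20=8132 → min 2088 | M₂..M₅: k=2: 0+1520+16·2·20=2160; k=3: 576+7200+16·18·20=13536; k=4: 1360+0+16·20·20=7760 → min 2160 | M₃..M₆: k=3: 0+9880+2·18·13=10348; k=4: 720+5200+2·20·13=6440; k=5: 1520+0+2·20·13=2040 → min 2040.
Length 5: M₁..M₅: k=1: 0+2160+19·16·20=8240; k=2: 608+1520+19·2·20=2888; k=3: 1292+7200+19·18·20=15332; k=4: 2088+0+19·20·20=9688 → min 2888 | M₂..M₆: k=2: 0+2040+16·2·13=2456; k=3: 576+9880+16·18·13=14200; k=4: 1360+5200+16·20·13=10720; k=5: 2160+0+16·20·13=6320 → min 2456.
Length 6: M₁..M₆: k=1: 0+2456+19·16·13=6408; k=2: 608+2040+19·2·13=3142; k=3: 1292+9880+19·18·13=15618; k=4: 2088+5200+19·20·13=12228; k=5: 2888+0+19·20·13=7828 → min 3142.
Optimal order: ((M₁ M₂) (((M₃ M₄) M₅) M₆)) with cost 3142.

3142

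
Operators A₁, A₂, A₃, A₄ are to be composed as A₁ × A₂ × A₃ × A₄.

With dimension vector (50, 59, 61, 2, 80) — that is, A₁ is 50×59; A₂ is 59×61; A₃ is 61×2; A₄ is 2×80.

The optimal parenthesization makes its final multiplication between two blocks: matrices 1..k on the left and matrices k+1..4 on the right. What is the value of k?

3

Adjacent pairs: A₁A₂ = 50·59·61 = 179950; A₂A₃ = 59·61·2 = 7198; A₃A₄ = 61·2·80 = 9760.
Length 3: A₁..A₃: k=1: 0+7198+50·59·2=13098; k=2: 179950+0+50·61·2=186050 → min 13098 | A₂..A₄: k=2: 0+9760+59·61·80=297680; k=3: 7198+0+59·2·80=16638 → min 16638.
Top-level splits: k=1: (A₁..A₁)·(A₂..A₄) → 0+16638+50·59·80 = 252638; k=2: (A₁..A₂)·(A₃..A₄) → 179950+9760+50·61·80 = 433710; k=3: (A₁..A₃)·(A₄..A₄) → 13098+0+50·2·80 = 21098.
Best split is after A₃, i.e. k = 3.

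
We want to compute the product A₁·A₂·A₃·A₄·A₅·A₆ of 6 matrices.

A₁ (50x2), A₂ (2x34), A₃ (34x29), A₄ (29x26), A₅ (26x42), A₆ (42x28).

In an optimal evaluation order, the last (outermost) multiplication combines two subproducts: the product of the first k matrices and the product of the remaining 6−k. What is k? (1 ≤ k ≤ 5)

1

Adjacent pairs: A₁A₂ = 50·2·34 = 3400; A₂A₃ = 2·34·29 = 1972; A₃A₄ = 34·29·26 = 25636; A₄A₅ = 29·26·42 = 31668; A₅A₆ = 26·42·28 = 30576.
Length 3: A₁..A₃: k=1: 0+1972+50·2·29=4872; k=2: 3400+0+50·34·29=52700 → min 4872 | A₂..A₄: k=2: 0+25636+2·34·26=27404; k=3: 1972+0+2·29·26=3480 → min 3480 | A₃..A₅: k=3: 0+31668+34·29·42=73080; k=4: 25636+0+34·26·42=62764 → min 62764 | A₄..A₆: k=4: 0+30576+29·26·28=51688; k=5: 31668+0+29·42·28=65772 → min 51688.
Length 4: A₁..A₄: k=1: 0+3480+50·2·26=6080; k=2: 3400+25636+50·34·26=73236; k=3: 4872+0+50·29·26=42572 → min 6080 | A₂..A₅: k=2: 0+62764+2·34·42=65620; k=3: 1972+31668+2·29·42=36076; k=4: 3480+0+2·26·42=5664 → min 5664 | A₃..A₆: k=3: 0+51688+34·29·28=79296; k=4: 25636+30576+34·26·28=80964; k=5: 62764+0+34·42·28=102748 → min 79296.
Length 5: A₁..A₅: k=1: 0+5664+50·2·42=9864; k=2: 3400+62764+50·34·42=137564; k=3: 4872+31668+50·29·42=97440; k=4: 6080+0+50·26·42=60680 → min 9864 | A₂..A₆: k=2: 0+79296+2·34·28=81200; k=3: 1972+51688+2·29·28=55284; k=4: 3480+30576+2·26·28=35512; k=5: 5664+0+2·42·28=8016 → min 8016.
Top-level splits: k=1: (A₁..A₁)·(A₂..A₆) → 0+8016+50·2·28 = 10816; k=2: (A₁..A₂)·(A₃..A₆) → 3400+79296+50·34·28 = 130296; k=3: (A₁..A₃)·(A₄..A₆) → 4872+51688+50·29·28 = 97160; k=4: (A₁..A₄)·(A₅..A₆) → 6080+30576+50·26·28 = 73056; k=5: (A₁..A₅)·(A₆..A₆) → 9864+0+50·42·28 = 68664.
Best split is after A₁, i.e. k = 1.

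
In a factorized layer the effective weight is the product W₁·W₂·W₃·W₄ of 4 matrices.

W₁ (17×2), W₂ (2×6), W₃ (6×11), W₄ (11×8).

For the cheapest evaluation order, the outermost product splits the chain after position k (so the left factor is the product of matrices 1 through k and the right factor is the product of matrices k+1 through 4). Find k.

1

Adjacent pairs: W₁W₂ = 17·2·6 = 204; W₂W₃ = 2·6·11 = 132; W₃W₄ = 6·11·8 = 528.
Length 3: W₁..W₃: k=1: 0+132+17·2·11=506; k=2: 204+0+17·6·11=1326 → min 506 | W₂..W₄: k=2: 0+528+2·6·8=624; k=3: 132+0+2·11·8=308 → min 308.
Top-level splits: k=1: (W₁..W₁)·(W₂..W₄) → 0+308+17·2·8 = 580; k=2: (W₁..W₂)·(W₃..W₄) → 204+528+17·6·8 = 1548; k=3: (W₁..W₃)·(W₄..W₄) → 506+0+17·11·8 = 2002.
Best split is after W₁, i.e. k = 1.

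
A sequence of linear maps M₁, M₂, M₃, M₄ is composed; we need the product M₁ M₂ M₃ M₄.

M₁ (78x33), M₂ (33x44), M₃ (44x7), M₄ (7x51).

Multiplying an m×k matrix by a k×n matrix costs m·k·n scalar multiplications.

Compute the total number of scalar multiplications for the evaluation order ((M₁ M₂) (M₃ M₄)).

(M₁ M₂): 78×33 by 33×44 → 78×44, cost 78·33·44 = 113256
(M₃ M₄): 44×7 by 7×51 → 44×51, cost 44·7·51 = 15708
((M₁ M₂) (M₃ M₄)): 78×44 by 44×51 → 78×51, cost 78·44·51 = 175032; cumulative 303996
Total: 303996 scalar multiplications.

303996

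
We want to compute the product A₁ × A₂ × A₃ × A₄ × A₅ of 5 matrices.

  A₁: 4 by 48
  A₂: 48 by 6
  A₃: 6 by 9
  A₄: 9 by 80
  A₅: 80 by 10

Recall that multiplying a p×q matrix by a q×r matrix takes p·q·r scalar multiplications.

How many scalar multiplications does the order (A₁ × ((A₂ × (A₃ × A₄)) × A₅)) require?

(A₃ × A₄): 6×9 by 9×80 → 6×80, cost 6·9·80 = 4320
(A₂ × (A₃ × A₄)): 48×6 by 6×80 → 48×80, cost 48·6·80 = 23040; cumulative 27360
((A₂ × (A₃ × A₄)) × A₅): 48×80 by 80×10 → 48×10, cost 48·80·10 = 38400; cumulative 65760
(A₁ × ((A₂ × (A₃ × A₄)) × A₅)): 4×48 by 48×10 → 4×10, cost 4·48·10 = 1920; cumulative 67680
Total: 67680 scalar multiplications.

67680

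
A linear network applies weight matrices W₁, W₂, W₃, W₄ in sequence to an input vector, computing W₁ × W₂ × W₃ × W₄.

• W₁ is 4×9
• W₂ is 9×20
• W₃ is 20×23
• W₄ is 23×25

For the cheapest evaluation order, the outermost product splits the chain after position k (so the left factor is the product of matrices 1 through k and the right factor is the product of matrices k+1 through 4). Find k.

3

Adjacent pairs: W₁W₂ = 4·9·20 = 720; W₂W₃ = 9·20·23 = 4140; W₃W₄ = 20·23·25 = 11500.
Length 3: W₁..W₃: k=1: 0+4140+4·9·23=4968; k=2: 720+0+4·20·23=2560 → min 2560 | W₂..W₄: k=2: 0+11500+9·20·25=16000; k=3: 4140+0+9·23·25=9315 → min 9315.
Top-level splits: k=1: (W₁..W₁)·(W₂..W₄) → 0+9315+4·9·25 = 10215; k=2: (W₁..W₂)·(W₃..W₄) → 720+11500+4·20·25 = 14220; k=3: (W₁..W₃)·(W₄..W₄) → 2560+0+4·23·25 = 4860.
Best split is after W₃, i.e. k = 3.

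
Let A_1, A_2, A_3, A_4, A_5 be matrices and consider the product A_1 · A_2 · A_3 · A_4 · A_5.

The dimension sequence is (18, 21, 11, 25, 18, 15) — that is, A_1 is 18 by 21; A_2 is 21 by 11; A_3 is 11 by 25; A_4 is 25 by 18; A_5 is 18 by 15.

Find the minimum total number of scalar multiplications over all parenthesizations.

15048

Adjacent pairs: A_1A_2 = 18·21·11 = 4158; A_2A_3 = 21·11·25 = 5775; A_3A_4 = 11·25·18 = 4950; A_4A_5 = 25·18·15 = 6750.
Length 3: A_1..A_3: k=1: 0+5775+18·21·25=15225; k=2: 4158+0+18·11·25=9108 → min 9108 | A_2..A_4: k=2: 0+4950+21·11·18=9108; k=3: 5775+0+21·25·18=15225 → min 9108 | A_3..A_5: k=3: 0+6750+11·25·15=10875; k=4: 4950+0+11·18·15=7920 → min 7920.
Length 4: A_1..A_4: k=1: 0+9108+18·21·18=15912; k=2: 4158+4950+18·11·18=12672; k=3: 9108+0+18·25·18=17208 → min 12672 | A_2..A_5: k=2: 0+7920+21·11·15=11385; k=3: 5775+6750+21·25·15=20400; k=4: 9108+0+21·18·15=14778 → min 11385.
Length 5: A_1..A_5: k=1: 0+11385+18·21·15=17055; k=2: 4158+7920+18·11·15=15048; k=3: 9108+6750+18·25·15=22608; k=4: 12672+0+18·18·15=17532 → min 15048.
Optimal order: ((A_1 · A_2) · ((A_3 · A_4) · A_5)) with cost 15048.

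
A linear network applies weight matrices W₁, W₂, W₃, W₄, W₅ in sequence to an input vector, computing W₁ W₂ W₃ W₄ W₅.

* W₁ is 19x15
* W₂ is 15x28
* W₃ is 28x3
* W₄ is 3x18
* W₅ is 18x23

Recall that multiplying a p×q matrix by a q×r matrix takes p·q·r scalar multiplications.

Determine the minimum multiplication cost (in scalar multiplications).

4668

Adjacent pairs: W₁W₂ = 19·15·28 = 7980; W₂W₃ = 15·28·3 = 1260; W₃W₄ = 28·3·18 = 1512; W₄W₅ = 3·18·23 = 1242.
Length 3: W₁..W₃: k=1: 0+1260+19·15·3=2115; k=2: 7980+0+19·28·3=9576 → min 2115 | W₂..W₄: k=2: 0+1512+15·28·18=9072; k=3: 1260+0+15·3·18=2070 → min 2070 | W₃..W₅: k=3: 0+1242+28·3·23=3174; k=4: 1512+0+28·18·23=13104 → min 3174.
Length 4: W₁..W₄: k=1: 0+2070+19·15·18=7200; k=2: 7980+1512+19·28·18=19068; k=3: 2115+0+19·3·18=3141 → min 3141 | W₂..W₅: k=2: 0+3174+15·28·23=12834; k=3: 1260+1242+15·3·23=3537; k=4: 2070+0+15·18·23=8280 → min 3537.
Length 5: W₁..W₅: k=1: 0+3537+19·15·23=10092; k=2: 7980+3174+19·28·23=23390; k=3: 2115+1242+19·3·23=4668; k=4: 3141+0+19·18·23=11007 → min 4668.
Optimal order: ((W₁ (W₂ W₃)) (W₄ W₅)) with cost 4668.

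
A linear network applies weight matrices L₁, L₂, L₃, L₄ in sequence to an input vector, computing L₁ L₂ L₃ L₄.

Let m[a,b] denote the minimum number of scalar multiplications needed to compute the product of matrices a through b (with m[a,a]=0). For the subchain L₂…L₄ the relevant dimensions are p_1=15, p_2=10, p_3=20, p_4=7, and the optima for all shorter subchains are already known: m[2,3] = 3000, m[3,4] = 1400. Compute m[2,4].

m[2,4] = min over k∈[2,3] of m[2,k]+m[k+1,4]+p_{1}·p_k·p_{4}.
k=2: 0 + 1400 + 15·10·7 = 2450; k=3: 3000 + 0 + 15·20·7 = 5100.
Minimum: 2450 at k=2.

2450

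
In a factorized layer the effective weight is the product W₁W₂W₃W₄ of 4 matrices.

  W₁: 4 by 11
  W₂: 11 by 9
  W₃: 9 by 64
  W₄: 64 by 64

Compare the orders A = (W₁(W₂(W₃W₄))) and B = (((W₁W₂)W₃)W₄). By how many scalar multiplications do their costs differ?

26932

Order A = (W₁(W₂(W₃W₄))): (W₃W₄): 9×64 by 64×64 → 9×64, cost 9·64·64 = 36864; (W₂(W₃W₄)): 11×9 by 9×64 → 11×64, cost 11·9·64 = 6336; cumulative 43200; (W₁(W₂(W₃W₄))): 4×11 by 11×64 → 4×64, cost 4·11·64 = 2816; cumulative 46016. Total 46016.
Order B = (((W₁W₂)W₃)W₄): (W₁W₂): 4×11 by 11×9 → 4×9, cost 4·11·9 = 396; ((W₁W₂)W₃): 4×9 by 9×64 → 4×64, cost 4·9·64 = 2304; cumulative 2700; (((W₁W₂)W₃)W₄): 4×64 by 64×64 → 4×64, cost 4·64·64 = 16384; cumulative 19084. Total 19084.
Difference: |46016 − 19084| = 26932.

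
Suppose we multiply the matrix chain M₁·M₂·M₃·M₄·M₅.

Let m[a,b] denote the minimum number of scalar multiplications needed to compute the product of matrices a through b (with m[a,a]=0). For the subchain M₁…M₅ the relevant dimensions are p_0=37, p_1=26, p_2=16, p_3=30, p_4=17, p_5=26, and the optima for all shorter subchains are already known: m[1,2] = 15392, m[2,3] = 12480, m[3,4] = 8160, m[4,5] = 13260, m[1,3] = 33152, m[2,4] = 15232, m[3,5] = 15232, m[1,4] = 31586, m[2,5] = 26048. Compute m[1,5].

m[1,5] = min over k∈[1,4] of m[1,k]+m[k+1,5]+p_{0}·p_k·p_{5}.
k=1: 0 + 26048 + 37·26·26 = 51060; k=2: 15392 + 15232 + 37·16·26 = 46016; k=3: 33152 + 13260 + 37·30·26 = 75272; k=4: 31586 + 0 + 37·17·26 = 47940.
Minimum: 46016 at k=2.

46016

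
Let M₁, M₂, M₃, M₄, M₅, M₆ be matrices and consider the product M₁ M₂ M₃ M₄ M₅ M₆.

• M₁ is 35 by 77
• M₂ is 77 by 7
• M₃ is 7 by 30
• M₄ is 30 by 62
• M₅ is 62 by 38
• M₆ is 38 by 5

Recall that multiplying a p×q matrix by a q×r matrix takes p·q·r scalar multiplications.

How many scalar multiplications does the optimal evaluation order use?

38300

Adjacent pairs: M₁M₂ = 35·77·7 = 18865; M₂M₃ = 77·7·30 = 16170; M₃M₄ = 7·30·62 = 13020; M₄M₅ = 30·62·38 = 70680; M₅M₆ = 62·38·5 = 11780.
Length 3: M₁..M₃: k=1: 0+16170+35·77·30=97020; k=2: 18865+0+35·7·30=26215 → min 26215 | M₂..M₄: k=2: 0+13020+77·7·62=46438; k=3: 16170+0+77·30·62=159390 → min 46438 | M₃..M₅: k=3: 0+70680+7·30·38=78660; k=4: 13020+0+7·62·38=29512 → min 29512 | M₄..M₆: k=4: 0+11780+30·62·5=21080; k=5: 70680+0+30·38·5=76380 → min 21080.
Length 4: M₁..M₄: k=1: 0+46438+35·77·62=213528; k=2: 18865+13020+35·7·62=47075; k=3: 26215+0+35·30·62=91315 → min 47075 | M₂..M₅: k=2: 0+29512+77·7·38=49994; k=3: 16170+70680+77·30·38=174630; k=4: 46438+0+77·62·38=227850 → min 49994 | M₃..M₆: k=3: 0+21080+7·30·5=22130; k=4: 13020+11780+7·62·5=26970; k=5: 29512+0+7·38·5=30842 → min 22130.
Length 5: M₁..M₅: k=1: 0+49994+35·77·38=152404; k=2: 18865+29512+35·7·38=57687; k=3: 26215+70680+35·30·38=136795; k=4: 47075+0+35·62·38=129535 → min 57687 | M₂..M₆: k=2: 0+22130+77·7·5=24825; k=3: 16170+21080+77·30·5=48800; k=4: 46438+11780+77·62·5=82088; k=5: 49994+0+77·38·5=64624 → min 24825.
Length 6: M₁..M₆: k=1: 0+24825+35·77·5=38300; k=2: 18865+22130+35·7·5=42220; k=3: 26215+21080+35·30·5=52545; k=4: 47075+11780+35·62·5=69705; k=5: 57687+0+35·38·5=64337 → min 38300.
Optimal order: (M₁ (M₂ (M₃ (M₄ (M₅ M₆))))) with cost 38300.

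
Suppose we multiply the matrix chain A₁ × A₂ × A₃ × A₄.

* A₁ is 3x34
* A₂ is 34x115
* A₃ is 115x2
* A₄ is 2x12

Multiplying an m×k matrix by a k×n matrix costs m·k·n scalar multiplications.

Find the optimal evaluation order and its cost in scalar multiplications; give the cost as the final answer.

Adjacent pairs: A₁A₂ = 3·34·115 = 11730; A₂A₃ = 34·115·2 = 7820; A₃A₄ = 115·2·12 = 2760.
Length 3: A₁..A₃: k=1: 0+7820+3·34·2=8024; k=2: 11730+0+3·115·2=12420 → min 8024 | A₂..A₄: k=2: 0+2760+34·115·12=49680; k=3: 7820+0+34·2·12=8636 → min 8636.
Length 4: A₁..A₄: k=1: 0+8636+3·34·12=9860; k=2: 11730+2760+3·115·12=18630; k=3: 8024+0+3·2·12=8096 → min 8096.
Optimal parenthesization: ((A₁ × (A₂ × A₃)) × A₄) with cost 8096.

8096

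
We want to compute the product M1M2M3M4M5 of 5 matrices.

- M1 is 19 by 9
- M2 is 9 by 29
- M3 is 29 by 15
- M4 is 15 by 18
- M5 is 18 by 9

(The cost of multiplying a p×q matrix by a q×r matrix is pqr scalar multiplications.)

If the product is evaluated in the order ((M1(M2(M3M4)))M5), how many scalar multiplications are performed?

18684

(M3M4): 29×15 by 15×18 → 29×18, cost 29·15·18 = 7830
(M2(M3M4)): 9×29 by 29×18 → 9×18, cost 9·29·18 = 4698; cumulative 12528
(M1(M2(M3M4))): 19×9 by 9×18 → 19×18, cost 19·9·18 = 3078; cumulative 15606
((M1(M2(M3M4)))M5): 19×18 by 18×9 → 19×9, cost 19·18·9 = 3078; cumulative 18684
Total: 18684 scalar multiplications.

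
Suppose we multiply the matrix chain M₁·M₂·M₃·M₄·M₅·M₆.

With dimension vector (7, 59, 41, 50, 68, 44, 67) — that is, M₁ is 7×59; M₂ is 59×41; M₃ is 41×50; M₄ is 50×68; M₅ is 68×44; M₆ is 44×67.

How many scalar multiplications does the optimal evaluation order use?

Adjacent pairs: M₁M₂ = 7·59·41 = 16933; M₂M₃ = 59·41·50 = 120950; M₃M₄ = 41·50·68 = 139400; M₄M₅ = 50·68·44 = 149600; M₅M₆ = 68·44·67 = 200464.
Length 3: M₁..M₃: k=1: 0+120950+7·59·50=141600; k=2: 16933+0+7·41·50=31283 → min 31283 | M₂..M₄: k=2: 0+139400+59·41·68=303892; k=3: 120950+0+59·50·68=321550 → min 303892 | M₃..M₅: k=3: 0+149600+41·50·44=239800; k=4: 139400+0+41·68·44=262072 → min 239800 | M₄..M₆: k=4: 0+200464+50·68·67=428264; k=5: 149600+0+50·44·67=297000 → min 297000.
Length 4: M₁..M₄: k=1: 0+303892+7·59·68=331976; k=2: 16933+139400+7·41·68=175849; k=3: 31283+0+7·50·68=55083 → min 55083 | M₂..M₅: k=2: 0+239800+59·41·44=346236; k=3: 120950+149600+59·50·44=400350; k=4: 303892+0+59·68·44=480420 → min 346236 | M₃..M₆: k=3: 0+297000+41·50·67=434350; k=4: 139400+200464+41·68·67=526660; k=5: 239800+0+41·44·67=360668 → min 360668.
Length 5: M₁..M₅: k=1: 0+346236+7·59·44=364408; k=2: 16933+239800+7·41·44=269361; k=3: 31283+149600+7·50·44=196283; k=4: 55083+0+7·68·44=76027 → min 76027 | M₂..M₆: k=2: 0+360668+59·41·67=522741; k=3: 120950+297000+59·50·67=615600; k=4: 303892+200464+59·68·67=773160; k=5: 346236+0+59·44·67=520168 → min 520168.
Length 6: M₁..M₆: k=1: 0+520168+7·59·67=547839; k=2: 16933+360668+7·41·67=396830; k=3: 31283+297000+7·50·67=351733; k=4: 55083+200464+7·68·67=287439; k=5: 76027+0+7·44·67=96663 → min 96663.
Optimal order: (((((M₁·M₂)·M₃)·M₄)·M₅)·M₆) with cost 96663.

96663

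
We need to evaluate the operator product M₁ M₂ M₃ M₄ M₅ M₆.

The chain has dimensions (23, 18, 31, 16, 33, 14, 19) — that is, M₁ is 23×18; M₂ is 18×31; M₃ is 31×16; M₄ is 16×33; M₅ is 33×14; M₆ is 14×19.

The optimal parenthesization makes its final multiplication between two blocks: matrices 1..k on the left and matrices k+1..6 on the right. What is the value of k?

5

Adjacent pairs: M₁M₂ = 23·18·31 = 12834; M₂M₃ = 18·31·16 = 8928; M₃M₄ = 31·16·33 = 16368; M₄M₅ = 16·33·14 = 7392; M₅M₆ = 33·14·19 = 8778.
Length 3: M₁..M₃: k=1: 0+8928+23·18·16=15552; k=2: 12834+0+23·31·16=24242 → min 15552 | M₂..M₄: k=2: 0+16368+18·31·33=34782; k=3: 8928+0+18·16·33=18432 → min 18432 | M₃..M₅: k=3: 0+7392+31·16·14=14336; k=4: 16368+0+31·33·14=30690 → min 14336 | M₄..M₆: k=4: 0+8778+16·33·19=18810; k=5: 7392+0+16·14·19=11648 → min 11648.
Length 4: M₁..M₄: k=1: 0+18432+23·18·33=32094; k=2: 12834+16368+23·31·33=52731; k=3: 15552+0+23·16·33=27696 → min 27696 | M₂..M₅: k=2: 0+14336+18·31·14=22148; k=3: 8928+7392+18·16·14=20352; k=4: 18432+0+18·33·14=26748 → min 20352 | M₃..M₆: k=3: 0+11648+31·16·19=21072; k=4: 16368+8778+31·33·19=44583; k=5: 14336+0+31·14·19=22582 → min 21072.
Length 5: M₁..M₅: k=1: 0+20352+23·18·14=26148; k=2: 12834+14336+23·31·14=37152; k=3: 15552+7392+23·16·14=28096; k=4: 27696+0+23·33·14=38322 → min 26148 | M₂..M₆: k=2: 0+21072+18·31·19=31674; k=3: 8928+11648+18·16·19=26048; k=4: 18432+8778+18·33·19=38496; k=5: 20352+0+18·14·19=25140 → min 25140.
Top-level splits: k=1: (M₁..M₁)·(M₂..M₆) → 0+25140+23·18·19 = 33006; k=2: (M₁..M₂)·(M₃..M₆) → 12834+21072+23·31·19 = 47453; k=3: (M₁..M₃)·(M₄..M₆) → 15552+11648+23·16·19 = 34192; k=4: (M₁..M₄)·(M₅..M₆) → 27696+8778+23·33·19 = 50895; k=5: (M₁..M₅)·(M₆..M₆) → 26148+0+23·14·19 = 32266.
Best split is after M₅, i.e. k = 5.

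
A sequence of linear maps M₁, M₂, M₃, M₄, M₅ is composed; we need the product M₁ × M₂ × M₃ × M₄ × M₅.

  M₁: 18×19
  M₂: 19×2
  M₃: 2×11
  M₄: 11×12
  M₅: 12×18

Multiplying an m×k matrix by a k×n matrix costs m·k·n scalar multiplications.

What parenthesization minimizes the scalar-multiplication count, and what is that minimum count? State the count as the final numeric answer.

2028

Adjacent pairs: M₁M₂ = 18·19·2 = 684; M₂M₃ = 19·2·11 = 418; M₃M₄ = 2·11·12 = 264; M₄M₅ = 11·12·18 = 2376.
Length 3: M₁..M₃: k=1: 0+418+18·19·11=4180; k=2: 684+0+18·2·11=1080 → min 1080 | M₂..M₄: k=2: 0+264+19·2·12=720; k=3: 418+0+19·11·12=2926 → min 720 | M₃..M₅: k=3: 0+2376+2·11·18=2772; k=4: 264+0+2·12·18=696 → min 696.
Length 4: M₁..M₄: k=1: 0+720+18·19·12=4824; k=2: 684+264+18·2·12=1380; k=3: 1080+0+18·11·12=3456 → min 1380 | M₂..M₅: k=2: 0+696+19·2·18=1380; k=3: 418+2376+19·11·18=6556; k=4: 720+0+19·12·18=4824 → min 1380.
Length 5: M₁..M₅: k=1: 0+1380+18·19·18=7536; k=2: 684+696+18·2·18=2028; k=3: 1080+2376+18·11·18=7020; k=4: 1380+0+18·12·18=5268 → min 2028.
Optimal parenthesization: ((M₁ × M₂) × ((M₃ × M₄) × M₅)) with cost 2028.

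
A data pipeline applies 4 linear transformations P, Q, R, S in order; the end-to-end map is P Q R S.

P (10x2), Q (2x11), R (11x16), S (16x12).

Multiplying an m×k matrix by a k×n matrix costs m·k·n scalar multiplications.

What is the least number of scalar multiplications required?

Adjacent pairs: PQ = 10·2·11 = 220; QR = 2·11·16 = 352; RS = 11·16·12 = 2112.
Length 3: P..R: k=1: 0+352+10·2·16=672; k=2: 220+0+10·11·16=1980 → min 672 | Q..S: k=2: 0+2112+2·11·12=2376; k=3: 352+0+2·16·12=736 → min 736.
Length 4: P..S: k=1: 0+736+10·2·12=976; k=2: 220+2112+10·11·12=3652; k=3: 672+0+10·16·12=2592 → min 976.
Optimal order: (P ((Q R) S)) with cost 976.

976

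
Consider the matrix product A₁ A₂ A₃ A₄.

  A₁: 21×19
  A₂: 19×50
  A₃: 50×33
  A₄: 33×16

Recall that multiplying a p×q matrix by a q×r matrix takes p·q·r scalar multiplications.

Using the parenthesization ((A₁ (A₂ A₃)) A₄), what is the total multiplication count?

55605

(A₂ A₃): 19×50 by 50×33 → 19×33, cost 19·50·33 = 31350
(A₁ (A₂ A₃)): 21×19 by 19×33 → 21×33, cost 21·19·33 = 13167; cumulative 44517
((A₁ (A₂ A₃)) A₄): 21×33 by 33×16 → 21×16, cost 21·33·16 = 11088; cumulative 55605
Total: 55605 scalar multiplications.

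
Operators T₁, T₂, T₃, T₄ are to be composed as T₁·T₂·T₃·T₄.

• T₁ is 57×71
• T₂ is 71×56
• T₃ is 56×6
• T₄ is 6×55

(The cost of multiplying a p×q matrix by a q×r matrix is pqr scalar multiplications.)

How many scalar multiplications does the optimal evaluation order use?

Adjacent pairs: T₁T₂ = 57·71·56 = 226632; T₂T₃ = 71·56·6 = 23856; T₃T₄ = 56·6·55 = 18480.
Length 3: T₁..T₃: k=1: 0+23856+57·71·6=48138; k=2: 226632+0+57·56·6=245784 → min 48138 | T₂..T₄: k=2: 0+18480+71·56·55=237160; k=3: 23856+0+71·6·55=47286 → min 47286.
Length 4: T₁..T₄: k=1: 0+47286+57·71·55=269871; k=2: 226632+18480+57·56·55=420672; k=3: 48138+0+57·6·55=66948 → min 66948.
Optimal order: ((T₁·(T₂·T₃))·T₄) with cost 66948.

66948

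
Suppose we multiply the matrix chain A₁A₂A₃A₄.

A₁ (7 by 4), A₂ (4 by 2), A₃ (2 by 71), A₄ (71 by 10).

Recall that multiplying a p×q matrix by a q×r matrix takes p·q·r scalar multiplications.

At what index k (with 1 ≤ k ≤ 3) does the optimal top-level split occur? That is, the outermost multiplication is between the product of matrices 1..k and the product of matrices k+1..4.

2

Adjacent pairs: A₁A₂ = 7·4·2 = 56; A₂A₃ = 4·2·71 = 568; A₃A₄ = 2·71·10 = 1420.
Length 3: A₁..A₃: k=1: 0+568+7·4·71=2556; k=2: 56+0+7·2·71=1050 → min 1050 | A₂..A₄: k=2: 0+1420+4·2·10=1500; k=3: 568+0+4·71·10=3408 → min 1500.
Top-level splits: k=1: (A₁..A₁)·(A₂..A₄) → 0+1500+7·4·10 = 1780; k=2: (A₁..A₂)·(A₃..A₄) → 56+1420+7·2·10 = 1616; k=3: (A₁..A₃)·(A₄..A₄) → 1050+0+7·71·10 = 6020.
Best split is after A₂, i.e. k = 2.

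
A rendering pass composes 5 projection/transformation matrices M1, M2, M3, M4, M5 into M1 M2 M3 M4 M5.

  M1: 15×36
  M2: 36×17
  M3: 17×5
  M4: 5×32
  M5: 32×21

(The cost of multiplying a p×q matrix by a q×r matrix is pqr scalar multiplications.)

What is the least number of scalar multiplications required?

Adjacent pairs: M1M2 = 15·36·17 = 9180; M2M3 = 36·17·5 = 3060; M3M4 = 17·5·32 = 2720; M4M5 = 5·32·21 = 3360.
Length 3: M1..M3: k=1: 0+3060+15·36·5=5760; k=2: 9180+0+15·17·5=10455 → min 5760 | M2..M4: k=2: 0+2720+36·17·32=22304; k=3: 3060+0+36·5·32=8820 → min 8820 | M3..M5: k=3: 0+3360+17·5·21=5145; k=4: 2720+0+17·32·21=14144 → min 5145.
Length 4: M1..M4: k=1: 0+8820+15·36·32=26100; k=2: 9180+2720+15·17·32=20060; k=3: 5760+0+15·5·32=8160 → min 8160 | M2..M5: k=2: 0+5145+36·17·21=17997; k=3: 3060+3360+36·5·21=10200; k=4: 8820+0+36·32·21=33012 → min 10200.
Length 5: M1..M5: k=1: 0+10200+15·36·21=21540; k=2: 9180+5145+15·17·21=19680; k=3: 5760+3360+15·5·21=10695; k=4: 8160+0+15·32·21=18240 → min 10695.
Optimal order: ((M1 (M2 M3)) (M4 M5)) with cost 10695.

10695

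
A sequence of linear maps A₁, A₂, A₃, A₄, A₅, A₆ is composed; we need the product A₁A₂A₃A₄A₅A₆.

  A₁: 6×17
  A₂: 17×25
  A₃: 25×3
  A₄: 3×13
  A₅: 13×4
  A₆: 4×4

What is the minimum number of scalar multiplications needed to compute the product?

Adjacent pairs: A₁A₂ = 6·17·25 = 2550; A₂A₃ = 17·25·3 = 1275; A₃A₄ = 25·3·13 = 975; A₄A₅ = 3·13·4 = 156; A₅A₆ = 13·4·4 = 208.
Length 3: A₁..A₃: k=1: 0+1275+6·17·3=1581; k=2: 2550+0+6·25·3=3000 → min 1581 | A₂..A₄: k=2: 0+975+17·25·13=6500; k=3: 1275+0+17·3·13=1938 → min 1938 | A₃..A₅: k=3: 0+156+25·3·4=456; k=4: 975+0+25·13·4=2275 → min 456 | A₄..A₆: k=4: 0+208+3·13·4=364; k=5: 156+0+3·4·4=204 → min 204.
Length 4: A₁..A₄: k=1: 0+1938+6·17·13=3264; k=2: 2550+975+6·25·13=5475; k=3: 1581+0+6·3·13=1815 → min 1815 | A₂..A₅: k=2: 0+456+17·25·4=2156; k=3: 1275+156+17·3·4=1635; k=4: 1938+0+17·13·4=2822 → min 1635 | A₃..A₆: k=3: 0+204+25·3·4=504; k=4: 975+208+25·13·4=2483; k=5: 456+0+25·4·4=856 → min 504.
Length 5: A₁..A₅: k=1: 0+1635+6·17·4=2043; k=2: 2550+456+6·25·4=3606; k=3: 1581+156+6·3·4=1809; k=4: 1815+0+6·13·4=2127 → min 1809 | A₂..A₆: k=2: 0+504+17·25·4=2204; k=3: 1275+204+17·3·4=1683; k=4: 1938+208+17·13·4=3030; k=5: 1635+0+17·4·4=1907 → min 1683.
Length 6: A₁..A₆: k=1: 0+1683+6·17·4=2091; k=2: 2550+504+6·25·4=3654; k=3: 1581+204+6·3·4=1857; k=4: 1815+208+6·13·4=2335; k=5: 1809+0+6·4·4=1905 → min 1857.
Optimal order: ((A₁(A₂A₃))((A₄A₅)A₆)) with cost 1857.

1857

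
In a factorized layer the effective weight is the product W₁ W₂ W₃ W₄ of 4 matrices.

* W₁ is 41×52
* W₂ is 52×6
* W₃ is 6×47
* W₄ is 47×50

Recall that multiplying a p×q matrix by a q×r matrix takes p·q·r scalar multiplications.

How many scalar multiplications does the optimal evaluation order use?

Adjacent pairs: W₁W₂ = 41·52·6 = 12792; W₂W₃ = 52·6·47 = 14664; W₃W₄ = 6·47·50 = 14100.
Length 3: W₁..W₃: k=1: 0+14664+41·52·47=114868; k=2: 12792+0+41·6·47=24354 → min 24354 | W₂..W₄: k=2: 0+14100+52·6·50=29700; k=3: 14664+0+52·47·50=136864 → min 29700.
Length 4: W₁..W₄: k=1: 0+29700+41·52·50=136300; k=2: 12792+14100+41·6·50=39192; k=3: 24354+0+41·47·50=120704 → min 39192.
Optimal order: ((W₁ W₂) (W₃ W₄)) with cost 39192.

39192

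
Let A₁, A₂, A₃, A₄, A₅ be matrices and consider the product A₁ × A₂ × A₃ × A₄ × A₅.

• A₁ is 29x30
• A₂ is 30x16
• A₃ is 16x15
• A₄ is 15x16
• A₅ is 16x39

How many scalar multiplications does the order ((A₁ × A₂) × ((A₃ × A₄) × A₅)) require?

(A₁ × A₂): 29×30 by 30×16 → 29×16, cost 29·30·16 = 13920
(A₃ × A₄): 16×15 by 15×16 → 16×16, cost 16·15·16 = 3840
((A₃ × A₄) × A₅): 16×16 by 16×39 → 16×39, cost 16·16·39 = 9984; cumulative 13824
((A₁ × A₂) × ((A₃ × A₄) × A₅)): 29×16 by 16×39 → 29×39, cost 29·16·39 = 18096; cumulative 45840
Total: 45840 scalar multiplications.

45840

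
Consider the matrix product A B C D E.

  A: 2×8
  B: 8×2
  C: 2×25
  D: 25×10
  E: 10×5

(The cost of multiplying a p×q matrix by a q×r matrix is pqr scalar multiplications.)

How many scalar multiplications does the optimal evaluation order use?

Adjacent pairs: AB = 2·8·2 = 32; BC = 8·2·25 = 400; CD = 2·25·10 = 500; DE = 25·10·5 = 1250.
Length 3: A..C: k=1: 0+400+2·8·25=800; k=2: 32+0+2·2·25=132 → min 132 | B..D: k=2: 0+500+8·2·10=660; k=3: 400+0+8·25·10=2400 → min 660 | C..E: k=3: 0+1250+2·25·5=1500; k=4: 500+0+2·10·5=600 → min 600.
Length 4: A..D: k=1: 0+660+2·8·10=820; k=2: 32+500+2·2·10=572; k=3: 132+0+2·25·10=632 → min 572 | B..E: k=2: 0+600+8·2·5=680; k=3: 400+1250+8·25·5=2650; k=4: 660+0+8·10·5=1060 → min 680.
Length 5: A..E: k=1: 0+680+2·8·5=760; k=2: 32+600+2·2·5=652; k=3: 132+1250+2·25·5=1632; k=4: 572+0+2·10·5=672 → min 652.
Optimal order: ((A B) ((C D) E)) with cost 652.

652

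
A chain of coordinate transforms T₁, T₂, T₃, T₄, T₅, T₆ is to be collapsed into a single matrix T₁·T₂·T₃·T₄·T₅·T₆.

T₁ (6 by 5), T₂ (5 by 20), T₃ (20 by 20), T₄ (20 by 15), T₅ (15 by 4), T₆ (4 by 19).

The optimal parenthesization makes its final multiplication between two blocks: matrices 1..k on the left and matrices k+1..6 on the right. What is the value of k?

5

Adjacent pairs: T₁T₂ = 6·5·20 = 600; T₂T₃ = 5·20·20 = 2000; T₃T₄ = 20·20·15 = 6000; T₄T₅ = 20·15·4 = 1200; T₅T₆ = 15·4·19 = 1140.
Length 3: T₁..T₃: k=1: 0+2000+6·5·20=2600; k=2: 600+0+6·20·20=3000 → min 2600 | T₂..T₄: k=2: 0+6000+5·20·15=7500; k=3: 2000+0+5·20·15=3500 → min 3500 | T₃..T₅: k=3: 0+1200+20·20·4=2800; k=4: 6000+0+20·15·4=7200 → min 2800 | T₄..T₆: k=4: 0+1140+20·15·19=6840; k=5: 1200+0+20·4·19=2720 → min 2720.
Length 4: T₁..T₄: k=1: 0+3500+6·5·15=3950; k=2: 600+6000+6·20·15=8400; k=3: 2600+0+6·20·15=4400 → min 3950 | T₂..T₅: k=2: 0+2800+5·20·4=3200; k=3: 2000+1200+5·20·4=3600; k=4: 3500+0+5·15·4=3800 → min 3200 | T₃..T₆: k=3: 0+2720+20·20·19=10320; k=4: 6000+1140+20·15·19=12840; k=5: 2800+0+20·4·19=4320 → min 4320.
Length 5: T₁..T₅: k=1: 0+3200+6·5·4=3320; k=2: 600+2800+6·20·4=3880; k=3: 2600+1200+6·20·4=4280; k=4: 3950+0+6·15·4=4310 → min 3320 | T₂..T₆: k=2: 0+4320+5·20·19=6220; k=3: 2000+2720+5·20·19=6620; k=4: 3500+1140+5·15·19=6065; k=5: 3200+0+5·4·19=3580 → min 3580.
Top-level splits: k=1: (T₁..T₁)·(T₂..T₆) → 0+3580+6·5·19 = 4150; k=2: (T₁..T₂)·(T₃..T₆) → 600+4320+6·20·19 = 7200; k=3: (T₁..T₃)·(T₄..T₆) → 2600+2720+6·20·19 = 7600; k=4: (T₁..T₄)·(T₅..T₆) → 3950+1140+6·15·19 = 6800; k=5: (T₁..T₅)·(T₆..T₆) → 3320+0+6·4·19 = 3776.
Best split is after T₅, i.e. k = 5.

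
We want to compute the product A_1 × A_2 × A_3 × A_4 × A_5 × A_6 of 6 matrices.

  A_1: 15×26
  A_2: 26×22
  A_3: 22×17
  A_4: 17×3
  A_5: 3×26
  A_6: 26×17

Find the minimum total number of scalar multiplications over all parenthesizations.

6099

Adjacent pairs: A_1A_2 = 15·26·22 = 8580; A_2A_3 = 26·22·17 = 9724; A_3A_4 = 22·17·3 = 1122; A_4A_5 = 17·3·26 = 1326; A_5A_6 = 3·26·17 = 1326.
Length 3: A_1..A_3: k=1: 0+9724+15·26·17=16354; k=2: 8580+0+15·22·17=14190 → min 14190 | A_2..A_4: k=2: 0+1122+26·22·3=2838; k=3: 9724+0+26·17·3=11050 → min 2838 | A_3..A_5: k=3: 0+1326+22·17·26=11050; k=4: 1122+0+22·3·26=2838 → min 2838 | A_4..A_6: k=4: 0+1326+17·3·17=2193; k=5: 1326+0+17·26·17=8840 → min 2193.
Length 4: A_1..A_4: k=1: 0+2838+15·26·3=4008; k=2: 8580+1122+15·22·3=10692; k=3: 14190+0+15·17·3=14955 → min 4008 | A_2..A_5: k=2: 0+2838+26·22·26=17710; k=3: 9724+1326+26·17·26=22542; k=4: 2838+0+26·3·26=4866 → min 4866 | A_3..A_6: k=3: 0+2193+22·17·17=8551; k=4: 1122+1326+22·3·17=3570; k=5: 2838+0+22·26·17=12562 → min 3570.
Length 5: A_1..A_5: k=1: 0+4866+15·26·26=15006; k=2: 8580+2838+15·22·26=19998; k=3: 14190+1326+15·17·26=22146; k=4: 4008+0+15·3·26=5178 → min 5178 | A_2..A_6: k=2: 0+3570+26·22·17=13294; k=3: 9724+2193+26·17·17=19431; k=4: 2838+1326+26·3·17=5490; k=5: 4866+0+26·26·17=16358 → min 5490.
Length 6: A_1..A_6: k=1: 0+5490+15·26·17=12120; k=2: 8580+3570+15·22·17=17760; k=3: 14190+2193+15·17·17=20718; k=4: 4008+1326+15·3·17=6099; k=5: 5178+0+15·26·17=11808 → min 6099.
Optimal order: ((A_1 × (A_2 × (A_3 × A_4))) × (A_5 × A_6)) with cost 6099.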